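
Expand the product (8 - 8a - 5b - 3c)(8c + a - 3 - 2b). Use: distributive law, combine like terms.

(8 - 8a - 5b - 3c)(8c + a - 3 - 2b)
= 64c + 8a - 24 - 16b - 64ac - 8a^2 + 24a + 16ab - 40bc - 5ab + 15b + 10b^2 - 24c^2 - 3ac + 9c + 6bc    [distributive law]
= 73c + 32a - 24 - b - 67ac - 8a^2 + 11ab - 34bc + 10b^2 - 24c^2    [combine like terms]

73c + 32a - 24 - b - 67ac - 8a^2 + 11ab - 34bc + 10b^2 - 24c^2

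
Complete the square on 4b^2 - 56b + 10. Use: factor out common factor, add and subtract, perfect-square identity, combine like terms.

4b^2 - 56b + 10
= 4(b^2 - 14b) + 10    [factor out 4 from the b-terms]
= 4(b^2 - 14b + 49 - 49) + 10    [add and subtract 49 inside the bracket]
= 4(b - 7)^2 - 196 + 10    [perfect-square identity]
= 4(b - 7)^2 - 186    [combine constants]

4(b - 7)^2 - 186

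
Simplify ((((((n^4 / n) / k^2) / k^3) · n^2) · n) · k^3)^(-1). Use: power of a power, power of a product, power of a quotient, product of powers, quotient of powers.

((((((n^4 / n) / k^2) / k^3) · n^2) · n) · k^3)^(-1)
= ((((((n^4 / n) / k^2) / k^3) · n^2) · n)^(-1)) · ((k^3)^(-1))    [power of a product]
= ((((((n^4 / n) / k^2) / k^3) · n^2)^(-1)) · (n^(-1))) · ((k^3)^(-1))    [power of a product]
= ((((((n^4 / n) / k^2) / k^3)^(-1)) · ((n^2)^(-1))) · (n^(-1))) · ((k^3)^(-1))    [power of a product]
= ((((((n^4 / n) / k^2)^(-1)) / ((k^3)^(-1))) · ((n^2)^(-1))) · (n^(-1))) · ((k^3)^(-1))    [power of a quotient]
= ((((((n^4 / n)^(-1)) / ((k^2)^(-1))) / ((k^3)^(-1))) · ((n^2)^(-1))) · (n^(-1))) · ((k^3)^(-1))    [power of a quotient]
= (((((((n^4)^(-1)) / (n^(-1))) / ((k^2)^(-1))) / ((k^3)^(-1))) · ((n^2)^(-1))) · (n^(-1))) · ((k^3)^(-1))    [power of a quotient]
= (((((n^(-4) / (n^(-1))) / ((k^2)^(-1))) / ((k^3)^(-1))) · ((n^2)^(-1))) · (n^(-1))) · ((k^3)^(-1))    [power of a power]
= ((((n^(-3) / ((k^2)^(-1))) / ((k^3)^(-1))) · ((n^2)^(-1))) · (n^(-1))) · ((k^3)^(-1))    [quotient of powers]
= ((((n^(-3) / k^(-2)) / ((k^3)^(-1))) · ((n^2)^(-1))) · (n^(-1))) · ((k^3)^(-1))    [power of a power]
= ((((n^(-3) / k^(-2)) / k^(-3)) · ((n^2)^(-1))) · (n^(-1))) · ((k^3)^(-1))    [power of a power]
= ((((n^(-3) / k^(-2)) / k^(-3)) · n^(-2)) · (n^(-1))) · ((k^3)^(-1))    [power of a power]
= ((((n^(-3) / k^(-2)) / k^(-3)) · n^(-2)) · n^(-1)) · k^(-3)    [power of a power]
= k^2n^(-6)    [quotient of powers; product of powers]

k^2n^(-6)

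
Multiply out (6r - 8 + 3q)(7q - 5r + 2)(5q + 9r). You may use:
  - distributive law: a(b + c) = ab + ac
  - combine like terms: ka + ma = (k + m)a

324q^2r + 93qr^2 - 270r^3 - 190qr + 468r^2 - 250q^2 - 80q - 144r + 105q^3

(6r - 8 + 3q)(7q - 5r + 2)(5q + 9r)
= (42qr - 30r^2 + 12r - 56q + 40r - 16 + 21q^2 - 15qr + 6q)(5q + 9r)    [distributive law]
= (27qr - 30r^2 + 52r - 50q - 16 + 21q^2)(5q + 9r)    [combine like terms]
= 135q^2r + 243qr^2 - 150qr^2 - 270r^3 + 260qr + 468r^2 - 250q^2 - 450qr - 80q - 144r + 105q^3 + 189q^2r    [distributive law]
= 324q^2r + 93qr^2 - 270r^3 - 190qr + 468r^2 - 250q^2 - 80q - 144r + 105q^3    [combine like terms]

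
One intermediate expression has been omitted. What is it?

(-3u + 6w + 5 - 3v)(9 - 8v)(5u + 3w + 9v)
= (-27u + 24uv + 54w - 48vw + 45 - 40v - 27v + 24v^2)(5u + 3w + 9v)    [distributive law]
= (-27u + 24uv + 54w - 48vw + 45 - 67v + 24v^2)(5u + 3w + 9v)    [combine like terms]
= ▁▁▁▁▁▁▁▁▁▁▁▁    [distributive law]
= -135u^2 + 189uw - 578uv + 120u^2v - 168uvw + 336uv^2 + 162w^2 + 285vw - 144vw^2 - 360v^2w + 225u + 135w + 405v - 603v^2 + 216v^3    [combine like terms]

By distributive law:

-135u^2 - 81uw - 243uv + 120u^2v + 72uvw + 216uv^2 + 270uw + 162w^2 + 486vw - 240uvw - 144vw^2 - 432v^2w + 225u + 135w + 405v - 335uv - 201vw - 603v^2 + 120uv^2 + 72v^2w + 216v^3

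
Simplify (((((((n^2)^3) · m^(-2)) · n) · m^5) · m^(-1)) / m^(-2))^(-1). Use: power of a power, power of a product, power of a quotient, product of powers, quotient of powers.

(((((((n^2)^3) · m^(-2)) · n) · m^5) · m^(-1)) / m^(-2))^(-1)
= (((((((n^2)^3) · m^(-2)) · n) · m^5) · m^(-1))^(-1)) / ((m^(-2))^(-1))    [power of a quotient]
= (((((((n^2)^3) · m^(-2)) · n) · m^5)^(-1)) · ((m^(-1))^(-1))) / ((m^(-2))^(-1))    [power of a product]
= (((((((n^2)^3) · m^(-2)) · n)^(-1)) · ((m^5)^(-1))) · ((m^(-1))^(-1))) / ((m^(-2))^(-1))    [power of a product]
= (((((((n^2)^3) · m^(-2))^(-1)) · (n^(-1))) · ((m^5)^(-1))) · ((m^(-1))^(-1))) / ((m^(-2))^(-1))    [power of a product]
= (((((((n^2)^3)^(-1)) · ((m^(-2))^(-1))) · (n^(-1))) · ((m^5)^(-1))) · ((m^(-1))^(-1))) / ((m^(-2))^(-1))    [power of a product]
= ((((((n^2)^(-3)) · ((m^(-2))^(-1))) · (n^(-1))) · ((m^5)^(-1))) · ((m^(-1))^(-1))) / ((m^(-2))^(-1))    [power of a power]
= ((((n^(-6) · ((m^(-2))^(-1))) · (n^(-1))) · ((m^5)^(-1))) · ((m^(-1))^(-1))) / ((m^(-2))^(-1))    [power of a power]
= ((((n^(-6) · m^2) · (n^(-1))) · ((m^5)^(-1))) · ((m^(-1))^(-1))) / ((m^(-2))^(-1))    [power of a power]
= ((((n^(-6) · m^2) · n^(-1)) · m^(-5)) · ((m^(-1))^(-1))) / ((m^(-2))^(-1))    [power of a power]
= ((((n^(-6) · m^2) · n^(-1)) · m^(-5)) · m) / ((m^(-2))^(-1))    [power of a power]
= ((((n^(-6) · m^2) · n^(-1)) · m^(-5)) · m) / m^2    [power of a power]
= m^(-4)n^(-7)    [quotient of powers; product of powers]

m^(-4)n^(-7)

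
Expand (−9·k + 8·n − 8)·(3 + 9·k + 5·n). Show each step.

−99·k − 81·k^2 + 27·k·n − 16·n + 40·n^2 − 24

(−9·k + 8·n − 8)·(3 + 9·k + 5·n)
= −27·k − 81·k^2 − 45·k·n + 24·n + 72·k·n + 40·n^2 − 24 − 72·k − 40·n    [distributive law]
= −99·k − 81·k^2 + 27·k·n − 16·n + 40·n^2 − 24    [combine like terms]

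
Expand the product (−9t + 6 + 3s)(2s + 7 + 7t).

3st − 21t − 63t^2 + 33s + 42 + 6s^2

(−9t + 6 + 3s)(2s + 7 + 7t)
= −18st − 63t − 63t^2 + 12s + 42 + 42t + 6s^2 + 21s + 21st    [distributive law]
= 3st − 21t − 63t^2 + 33s + 42 + 6s^2    [combine like terms]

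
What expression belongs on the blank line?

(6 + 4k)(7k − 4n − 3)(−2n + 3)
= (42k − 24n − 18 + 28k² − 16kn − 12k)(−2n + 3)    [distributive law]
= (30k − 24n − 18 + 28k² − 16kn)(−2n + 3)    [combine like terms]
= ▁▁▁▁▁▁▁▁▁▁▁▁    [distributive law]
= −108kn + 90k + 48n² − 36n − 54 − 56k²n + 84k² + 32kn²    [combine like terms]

After distributive law, the bracketed line is:

−60kn + 90k + 48n² − 72n + 36n − 54 − 56k²n + 84k² + 32kn² − 48kn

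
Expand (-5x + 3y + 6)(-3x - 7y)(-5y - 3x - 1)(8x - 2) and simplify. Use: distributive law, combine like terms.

(-5x + 3y + 6)(-3x - 7y)(-5y - 3x - 1)(8x - 2)
= (15x² + 35xy - 9xy - 21y² - 18x - 42y)(-5y - 3x - 1)(8x - 2)    [distributive law]
= (15x² + 26xy - 21y² - 18x - 42y)(-5y - 3x - 1)(8x - 2)    [combine like terms]
= (-75x²y - 45x³ - 15x² - 130xy² - 78x²y - 26xy + 105y³ + 63xy² + 21y² + 90xy + 54x² + 18x + 210y² + 126xy + 42y)(8x - 2)    [distributive law]
= (-153x²y - 45x³ + 39x² - 67xy² + 190xy + 105y³ + 231y² + 18x + 42y)(8x - 2)    [combine like terms]
= -1224x³y + 306x²y - 360x⁴ + 90x³ + 312x³ - 78x² - 536x²y² + 134xy² + 1520x²y - 380xy + 840xy³ - 210y³ + 1848xy² - 462y² + 144x² - 36x + 336xy - 84y    [distributive law]
= -1224x³y + 1826x²y - 360x⁴ + 402x³ + 66x² - 536x²y² + 1982xy² - 44xy + 840xy³ - 210y³ - 462y² - 36x - 84y    [combine like terms]

-1224x³y + 1826x²y - 360x⁴ + 402x³ + 66x² - 536x²y² + 1982xy² - 44xy + 840xy³ - 210y³ - 462y² - 36x - 84y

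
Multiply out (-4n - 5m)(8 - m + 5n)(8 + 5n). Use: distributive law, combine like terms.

(-4n - 5m)(8 - m + 5n)(8 + 5n)
= (-32n + 4mn - 20n^2 - 40m + 5m^2 - 25mn)(8 + 5n)    [distributive law]
= (-32n - 21mn - 20n^2 - 40m + 5m^2)(8 + 5n)    [combine like terms]
= -256n - 160n^2 - 168mn - 105mn^2 - 160n^2 - 100n^3 - 320m - 200mn + 40m^2 + 25m^2n    [distributive law]
= -256n - 320n^2 - 368mn - 105mn^2 - 100n^3 - 320m + 40m^2 + 25m^2n    [combine like terms]

-256n - 320n^2 - 368mn - 105mn^2 - 100n^3 - 320m + 40m^2 + 25m^2n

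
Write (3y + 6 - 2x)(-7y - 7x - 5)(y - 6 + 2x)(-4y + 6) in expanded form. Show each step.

84y⁴ - 402y³ - 834y² + 196xy³ + 122xy² - 1152xy + 1152y + 792x + 592x²y - 888x² + 1080 - 112x³y + 168x³

(3y + 6 - 2x)(-7y - 7x - 5)(y - 6 + 2x)(-4y + 6)
= (-21y² - 21xy - 15y - 42y - 42x - 30 + 14xy + 14x² + 10x)(y - 6 + 2x)(-4y + 6)    [distributive law]
= (-21y² - 7xy - 57y - 32x - 30 + 14x²)(y - 6 + 2x)(-4y + 6)    [combine like terms]
= (-21y³ + 126y² - 42xy² - 7xy² + 42xy - 14x²y - 57y² + 342y - 114xy - 32xy + 192x - 64x² - 30y + 180 - 60x + 14x²y - 84x² + 28x³)(-4y + 6)    [distributive law]
= (-21y³ + 69y² - 49xy² - 104xy + 312y + 132x - 148x² + 180 + 28x³)(-4y + 6)    [combine like terms]
= 84y⁴ - 126y³ - 276y³ + 414y² + 196xy³ - 294xy² + 416xy² - 624xy - 1248y² + 1872y - 528xy + 792x + 592x²y - 888x² - 720y + 1080 - 112x³y + 168x³    [distributive law]
= 84y⁴ - 402y³ - 834y² + 196xy³ + 122xy² - 1152xy + 1152y + 792x + 592x²y - 888x² + 1080 - 112x³y + 168x³    [combine like terms]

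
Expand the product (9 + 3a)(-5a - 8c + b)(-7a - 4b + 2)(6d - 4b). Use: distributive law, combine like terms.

(9 + 3a)(-5a - 8c + b)(-7a - 4b + 2)(6d - 4b)
= (-45a - 72c + 9b - 15a^2 - 24ac + 3ab)(-7a - 4b + 2)(6d - 4b)    [distributive law]
= (315a^2 + 180ab - 90a + 504ac + 288bc - 144c - 63ab - 36b^2 + 18b + 105a^3 + 60a^2b - 30a^2 + 168a^2c + 96abc - 48ac - 21a^2b - 12ab^2 + 6ab)(6d - 4b)    [distributive law]
= (285a^2 + 123ab - 90a + 456ac + 288bc - 144c - 36b^2 + 18b + 105a^3 + 39a^2b + 168a^2c + 96abc - 12ab^2)(6d - 4b)    [combine like terms]
= 1710a^2d - 1140a^2b + 738abd - 492ab^2 - 540ad + 360ab + 2736acd - 1824abc + 1728bcd - 1152b^2c - 864cd + 576bc - 216b^2d + 144b^3 + 108bd - 72b^2 + 630a^3d - 420a^3b + 234a^2bd - 156a^2b^2 + 1008a^2cd - 672a^2bc + 576abcd - 384ab^2c - 72ab^2d + 48ab^3    [distributive law]

1710a^2d - 1140a^2b + 738abd - 492ab^2 - 540ad + 360ab + 2736acd - 1824abc + 1728bcd - 1152b^2c - 864cd + 576bc - 216b^2d + 144b^3 + 108bd - 72b^2 + 630a^3d - 420a^3b + 234a^2bd - 156a^2b^2 + 1008a^2cd - 672a^2bc + 576abcd - 384ab^2c - 72ab^2d + 48ab^3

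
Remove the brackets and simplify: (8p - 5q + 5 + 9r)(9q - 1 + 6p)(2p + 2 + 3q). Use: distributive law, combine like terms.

228p^2q + 250pq + 36pq^2 + 140p^2 + 34p + 96p^3 + 60q^2 - 135q^3 + 85q - 10 + 324pqr + 135qr + 243q^2r + 90pr - 18r + 108p^2r

(8p - 5q + 5 + 9r)(9q - 1 + 6p)(2p + 2 + 3q)
= (72pq - 8p + 48p^2 - 45q^2 + 5q - 30pq + 45q - 5 + 30p + 81qr - 9r + 54pr)(2p + 2 + 3q)    [distributive law]
= (42pq + 22p + 48p^2 - 45q^2 + 50q - 5 + 81qr - 9r + 54pr)(2p + 2 + 3q)    [combine like terms]
= 84p^2q + 84pq + 126pq^2 + 44p^2 + 44p + 66pq + 96p^3 + 96p^2 + 144p^2q - 90pq^2 - 90q^2 - 135q^3 + 100pq + 100q + 150q^2 - 10p - 10 - 15q + 162pqr + 162qr + 243q^2r - 18pr - 18r - 27qr + 108p^2r + 108pr + 162pqr    [distributive law]
= 228p^2q + 250pq + 36pq^2 + 140p^2 + 34p + 96p^3 + 60q^2 - 135q^3 + 85q - 10 + 324pqr + 135qr + 243q^2r + 90pr - 18r + 108p^2r    [combine like terms]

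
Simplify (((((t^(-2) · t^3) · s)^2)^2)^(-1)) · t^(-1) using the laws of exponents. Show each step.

(((((t^(-2) · t^3) · s)^2)^2)^(-1)) · t^(-1)
= ((((t^(-2) · t^3) · s)^2)^(-2)) · t^(-1)    [power of a power]
= (((t^(-2) · t^3) · s)^(-4)) · t^(-1)    [power of a power]
= (((t^(-2) · t^3)^(-4)) · (s^(-4))) · t^(-1)    [power of a product]
= ((((t^(-2))^(-4)) · ((t^3)^(-4))) · (s^(-4))) · t^(-1)    [power of a product]
= ((t^8 · ((t^3)^(-4))) · (s^(-4))) · t^(-1)    [power of a power]
= ((t^8 · t^(-12)) · (s^(-4))) · t^(-1)    [power of a power]
= (t^(-4) · (s^(-4))) · t^(-1)    [product of powers]
= s^(-4)·t^(-5)    [product of powers]

s^(-4)·t^(-5)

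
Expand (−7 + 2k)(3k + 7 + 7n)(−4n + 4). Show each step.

(−7 + 2k)(3k + 7 + 7n)(−4n + 4)
= (−21k − 49 − 49n + 6k^2 + 14k + 14kn)(−4n + 4)    [distributive law]
= (−7k − 49 − 49n + 6k^2 + 14kn)(−4n + 4)    [combine like terms]
= 28kn − 28k + 196n − 196 + 196n^2 − 196n − 24k^2n + 24k^2 − 56kn^2 + 56kn    [distributive law]
= 84kn − 28k − 196 + 196n^2 − 24k^2n + 24k^2 − 56kn^2    [combine like terms]

84kn − 28k − 196 + 196n^2 − 24k^2n + 24k^2 − 56kn^2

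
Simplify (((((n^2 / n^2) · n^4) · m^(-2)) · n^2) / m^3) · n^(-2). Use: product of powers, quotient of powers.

m^(-5)n^4

(((((n^2 / n^2) · n^4) · m^(-2)) · n^2) / m^3) · n^(-2)
= ((((n^0 · n^4) · m^(-2)) · n^2) / m^3) · n^(-2)    [quotient of powers]
= (((n^4 · m^(-2)) · n^2) / m^3) · n^(-2)    [product of powers]
= m^(-5)n^4    [quotient of powers; product of powers]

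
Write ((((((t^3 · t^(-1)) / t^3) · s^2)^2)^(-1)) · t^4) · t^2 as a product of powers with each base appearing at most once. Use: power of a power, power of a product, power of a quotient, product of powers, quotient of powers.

((((((t^3 · t^(-1)) / t^3) · s^2)^2)^(-1)) · t^4) · t^2
= (((((t^3 · t^(-1)) / t^3) · s^2)^(-2)) · t^4) · t^2    [power of a power]
= (((((t^3 · t^(-1)) / t^3)^(-2)) · ((s^2)^(-2))) · t^4) · t^2    [power of a product]
= (((((t^3 · t^(-1))^(-2)) / ((t^3)^(-2))) · ((s^2)^(-2))) · t^4) · t^2    [power of a quotient]
= ((((((t^3)^(-2)) · ((t^(-1))^(-2))) / ((t^3)^(-2))) · ((s^2)^(-2))) · t^4) · t^2    [power of a product]
= ((((t^(-6) · ((t^(-1))^(-2))) / ((t^3)^(-2))) · ((s^2)^(-2))) · t^4) · t^2    [power of a power]
= ((((t^(-6) · t^2) / ((t^3)^(-2))) · ((s^2)^(-2))) · t^4) · t^2    [power of a power]
= (((t^(-4) / ((t^3)^(-2))) · ((s^2)^(-2))) · t^4) · t^2    [product of powers]
= (((t^(-4) / t^(-6)) · ((s^2)^(-2))) · t^4) · t^2    [power of a power]
= ((t^2 · ((s^2)^(-2))) · t^4) · t^2    [quotient of powers]
= ((t^2 · s^(-4)) · t^4) · t^2    [power of a power]
= s^(-4)t^8    [product of powers]

s^(-4)t^8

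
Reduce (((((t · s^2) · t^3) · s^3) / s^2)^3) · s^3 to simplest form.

s^12t^12

(((((t · s^2) · t^3) · s^3) / s^2)^3) · s^3
= (((((t · s^2) · t^3) · s^3)^3) / ((s^2)^3)) · s^3    [power of a quotient]
= (((((t · s^2) · t^3)^3) · ((s^3)^3)) / ((s^2)^3)) · s^3    [power of a product]
= (((((t · s^2)^3) · ((t^3)^3)) · ((s^3)^3)) / ((s^2)^3)) · s^3    [power of a product]
= (((((t^3) · ((s^2)^3)) · ((t^3)^3)) · ((s^3)^3)) / ((s^2)^3)) · s^3    [power of a product]
= ((((t^3 · s^6) · ((t^3)^3)) · ((s^3)^3)) / ((s^2)^3)) · s^3    [power of a power]
= ((((t^3 · s^6) · t^9) · ((s^3)^3)) / ((s^2)^3)) · s^3    [power of a power]
= ((((t^3 · s^6) · t^9) · s^9) / ((s^2)^3)) · s^3    [power of a power]
= ((((t^3 · s^6) · t^9) · s^9) / s^6) · s^3    [power of a power]
= s^12t^12    [quotient of powers; product of powers]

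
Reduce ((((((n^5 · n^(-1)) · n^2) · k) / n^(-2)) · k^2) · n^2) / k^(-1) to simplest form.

k^4n^10

((((((n^5 · n^(-1)) · n^2) · k) / n^(-2)) · k^2) · n^2) / k^(-1)
= (((((n^4 · n^2) · k) / n^(-2)) · k^2) · n^2) / k^(-1)    [product of powers]
= ((((n^6 · k) / n^(-2)) · k^2) · n^2) / k^(-1)    [product of powers]
= k^4n^10    [quotient of powers; product of powers]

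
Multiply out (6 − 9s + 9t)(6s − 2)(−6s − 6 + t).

(6 − 9s + 9t)(6s − 2)(−6s − 6 + t)
= (36s − 12 − 54s^2 + 18s + 54st − 18t)(−6s − 6 + t)    [distributive law]
= (54s − 12 − 54s^2 + 54st − 18t)(−6s − 6 + t)    [combine like terms]
= −324s^2 − 324s + 54st + 72s + 72 − 12t + 324s^3 + 324s^2 − 54s^2t − 324s^2t − 324st + 54st^2 + 108st + 108t − 18t^2    [distributive law]
= −252s − 162st + 72 + 96t + 324s^3 − 378s^2t + 54st^2 − 18t^2    [combine like terms]

−252s − 162st + 72 + 96t + 324s^3 − 378s^2t + 54st^2 − 18t^2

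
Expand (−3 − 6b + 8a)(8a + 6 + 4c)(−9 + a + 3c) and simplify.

(−3 − 6b + 8a)(8a + 6 + 4c)(−9 + a + 3c)
= (−24a − 18 − 12c − 48ab − 36b − 24bc + 64a² + 48a + 32ac)(−9 + a + 3c)    [distributive law]
= (24a − 18 − 12c − 48ab − 36b − 24bc + 64a² + 32ac)(−9 + a + 3c)    [combine like terms]
= −216a + 24a² + 72ac + 162 − 18a − 54c + 108c − 12ac − 36c² + 432ab − 48a²b − 144abc + 324b − 36ab − 108bc + 216bc − 24abc − 72bc² − 576a² + 64a³ + 192a²c − 288ac + 32a²c + 96ac²    [distributive law]
= −234a − 552a² − 228ac + 162 + 54c − 36c² + 396ab − 48a²b − 168abc + 324b + 108bc − 72bc² + 64a³ + 224a²c + 96ac²    [combine like terms]

−234a − 552a² − 228ac + 162 + 54c − 36c² + 396ab − 48a²b − 168abc + 324b + 108bc − 72bc² + 64a³ + 224a²c + 96ac²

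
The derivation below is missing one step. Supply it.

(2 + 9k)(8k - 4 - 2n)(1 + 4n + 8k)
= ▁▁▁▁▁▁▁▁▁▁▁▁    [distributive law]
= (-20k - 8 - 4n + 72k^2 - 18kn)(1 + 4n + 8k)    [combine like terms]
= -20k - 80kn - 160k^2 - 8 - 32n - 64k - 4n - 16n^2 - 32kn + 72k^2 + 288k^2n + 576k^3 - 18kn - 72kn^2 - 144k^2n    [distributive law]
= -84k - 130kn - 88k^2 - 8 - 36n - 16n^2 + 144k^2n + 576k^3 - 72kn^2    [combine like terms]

After distributive law, the bracketed line is:

(16k - 8 - 4n + 72k^2 - 36k - 18kn)(1 + 4n + 8k)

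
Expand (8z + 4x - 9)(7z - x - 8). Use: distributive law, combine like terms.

56z^2 + 20xz - 127z - 4x^2 - 23x + 72

(8z + 4x - 9)(7z - x - 8)
= 56z^2 - 8xz - 64z + 28xz - 4x^2 - 32x - 63z + 9x + 72    [distributive law]
= 56z^2 + 20xz - 127z - 4x^2 - 23x + 72    [combine like terms]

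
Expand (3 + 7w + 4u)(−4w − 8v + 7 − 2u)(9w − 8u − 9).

(3 + 7w + 4u)(−4w − 8v + 7 − 2u)(9w − 8u − 9)
= (−12w − 24v + 21 − 6u − 28w^2 − 56vw + 49w − 14uw − 16uw − 32uv + 28u − 8u^2)(9w − 8u − 9)    [distributive law]
= (37w − 24v + 21 + 22u − 28w^2 − 56vw − 30uw − 32uv − 8u^2)(9w − 8u − 9)    [combine like terms]
= 333w^2 − 296uw − 333w − 216vw + 192uv + 216v + 189w − 168u − 189 + 198uw − 176u^2 − 198u − 252w^3 + 224uw^2 + 252w^2 − 504vw^2 + 448uvw + 504vw − 270uw^2 + 240u^2w + 270uw − 288uvw + 256u^2v + 288uv − 72u^2w + 64u^3 + 72u^2    [distributive law]
= 585w^2 + 172uw − 144w + 288vw + 480uv + 216v − 366u − 189 − 104u^2 − 252w^3 − 46uw^2 − 504vw^2 + 160uvw + 168u^2w + 256u^2v + 64u^3    [combine like terms]

585w^2 + 172uw − 144w + 288vw + 480uv + 216v − 366u − 189 − 104u^2 − 252w^3 − 46uw^2 − 504vw^2 + 160uvw + 168u^2w + 256u^2v + 64u^3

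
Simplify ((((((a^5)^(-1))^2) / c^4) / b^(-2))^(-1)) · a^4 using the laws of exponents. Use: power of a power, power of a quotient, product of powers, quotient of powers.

((((((a^5)^(-1))^2) / c^4) / b^(-2))^(-1)) · a^4
= ((((((a^5)^(-1))^2) / c^4)^(-1)) / ((b^(-2))^(-1))) · a^4    [power of a quotient]
= ((((((a^5)^(-1))^2)^(-1)) / ((c^4)^(-1))) / ((b^(-2))^(-1))) · a^4    [power of a quotient]
= (((((a^5)^(-1))^(-2)) / ((c^4)^(-1))) / ((b^(-2))^(-1))) · a^4    [power of a power]
= ((((a^5)^2) / ((c^4)^(-1))) / ((b^(-2))^(-1))) · a^4    [power of a power]
= ((a^10 / ((c^4)^(-1))) / ((b^(-2))^(-1))) · a^4    [power of a power]
= ((a^10 / c^(-4)) / ((b^(-2))^(-1))) · a^4    [power of a power]
= ((a^10 / c^(-4)) / b^2) · a^4    [power of a power]
= a^14b^(-2)c^4    [quotient of powers; product of powers]

a^14b^(-2)c^4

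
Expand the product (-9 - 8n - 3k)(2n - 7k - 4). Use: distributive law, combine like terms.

14n + 75k + 36 - 16n^2 + 50kn + 21k^2

(-9 - 8n - 3k)(2n - 7k - 4)
= -18n + 63k + 36 - 16n^2 + 56kn + 32n - 6kn + 21k^2 + 12k    [distributive law]
= 14n + 75k + 36 - 16n^2 + 50kn + 21k^2    [combine like terms]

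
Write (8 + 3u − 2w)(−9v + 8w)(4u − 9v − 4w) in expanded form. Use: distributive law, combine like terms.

−288uv + 648v^2 − 288vw + 256uw − 256w^2 − 108u^2v + 243uv^2 − 36uvw + 96u^2w − 160uw^2 − 162v^2w + 72vw^2 + 64w^3

(8 + 3u − 2w)(−9v + 8w)(4u − 9v − 4w)
= (−72v + 64w − 27uv + 24uw + 18vw − 16w^2)(4u − 9v − 4w)    [distributive law]
= −288uv + 648v^2 + 288vw + 256uw − 576vw − 256w^2 − 108u^2v + 243uv^2 + 108uvw + 96u^2w − 216uvw − 96uw^2 + 72uvw − 162v^2w − 72vw^2 − 64uw^2 + 144vw^2 + 64w^3    [distributive law]
= −288uv + 648v^2 − 288vw + 256uw − 256w^2 − 108u^2v + 243uv^2 − 36uvw + 96u^2w − 160uw^2 − 162v^2w + 72vw^2 + 64w^3    [combine like terms]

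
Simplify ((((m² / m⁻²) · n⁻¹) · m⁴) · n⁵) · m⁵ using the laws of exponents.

m¹³·n⁴

((((m² / m⁻²) · n⁻¹) · m⁴) · n⁵) · m⁵
= (((m⁴ · n⁻¹) · m⁴) · n⁵) · m⁵    [quotient of powers]
= m¹³·n⁴    [product of powers]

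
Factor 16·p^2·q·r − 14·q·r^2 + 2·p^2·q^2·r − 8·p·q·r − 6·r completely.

16·p^2·q·r − 14·q·r^2 + 2·p^2·q^2·r − 8·p·q·r − 6·r
= 2(8·p^2·q·r − 7·q·r^2 + p^2·q^2·r − 4·p·q·r − 3·r)    [factor out 2]
= 2·r(8·p^2·q − 7·q·r + p^2·q^2 − 4·p·q − 3)    [factor out r]

2·r(8·p^2·q − 7·q·r + p^2·q^2 − 4·p·q − 3)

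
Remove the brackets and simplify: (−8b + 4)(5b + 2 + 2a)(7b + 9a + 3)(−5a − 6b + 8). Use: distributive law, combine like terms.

(−8b + 4)(5b + 2 + 2a)(7b + 9a + 3)(−5a − 6b + 8)
= (−40b^2 − 16b − 16ab + 20b + 8 + 8a)(7b + 9a + 3)(−5a − 6b + 8)    [distributive law]
= (−40b^2 + 4b − 16ab + 8 + 8a)(7b + 9a + 3)(−5a − 6b + 8)    [combine like terms]
= (−280b^3 − 360ab^2 − 120b^2 + 28b^2 + 36ab + 12b − 112ab^2 − 144a^2b − 48ab + 56b + 72a + 24 + 56ab + 72a^2 + 24a)(−5a − 6b + 8)    [distributive law]
= (−280b^3 − 472ab^2 − 92b^2 + 44ab + 68b − 144a^2b + 96a + 24 + 72a^2)(−5a − 6b + 8)    [combine like terms]
= 1400ab^3 + 1680b^4 − 2240b^3 + 2360a^2b^2 + 2832ab^3 − 3776ab^2 + 460ab^2 + 552b^3 − 736b^2 − 220a^2b − 264ab^2 + 352ab − 340ab − 408b^2 + 544b + 720a^3b + 864a^2b^2 − 1152a^2b − 480a^2 − 576ab + 768a − 120a − 144b + 192 − 360a^3 − 432a^2b + 576a^2    [distributive law]
= 4232ab^3 + 1680b^4 − 1688b^3 + 3224a^2b^2 − 3580ab^2 − 1144b^2 − 1804a^2b − 564ab + 400b + 720a^3b + 96a^2 + 648a + 192 − 360a^3    [combine like terms]

4232ab^3 + 1680b^4 − 1688b^3 + 3224a^2b^2 − 3580ab^2 − 1144b^2 − 1804a^2b − 564ab + 400b + 720a^3b + 96a^2 + 648a + 192 − 360a^3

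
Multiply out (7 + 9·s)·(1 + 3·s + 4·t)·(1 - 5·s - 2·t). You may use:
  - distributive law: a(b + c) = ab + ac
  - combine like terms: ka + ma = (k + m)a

7 - 5·s + 14·t - 123·s^2 - 164·s·t - 56·t^2 - 135·s^3 - 234·s^2·t - 72·s·t^2

(7 + 9·s)·(1 + 3·s + 4·t)·(1 - 5·s - 2·t)
= (7 + 21·s + 28·t + 9·s + 27·s^2 + 36·s·t)·(1 - 5·s - 2·t)    [distributive law]
= (7 + 30·s + 28·t + 27·s^2 + 36·s·t)·(1 - 5·s - 2·t)    [combine like terms]
= 7 - 35·s - 14·t + 30·s - 150·s^2 - 60·s·t + 28·t - 140·s·t - 56·t^2 + 27·s^2 - 135·s^3 - 54·s^2·t + 36·s·t - 180·s^2·t - 72·s·t^2    [distributive law]
= 7 - 5·s + 14·t - 123·s^2 - 164·s·t - 56·t^2 - 135·s^3 - 234·s^2·t - 72·s·t^2    [combine like terms]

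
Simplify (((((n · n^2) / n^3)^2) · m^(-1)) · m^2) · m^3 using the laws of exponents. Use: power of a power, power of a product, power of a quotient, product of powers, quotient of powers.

(((((n · n^2) / n^3)^2) · m^(-1)) · m^2) · m^3
= (((((n · n^2)^2) / ((n^3)^2)) · m^(-1)) · m^2) · m^3    [power of a quotient]
= (((((n^2) · ((n^2)^2)) / ((n^3)^2)) · m^(-1)) · m^2) · m^3    [power of a product]
= ((((n^2 · n^4) / ((n^3)^2)) · m^(-1)) · m^2) · m^3    [power of a power]
= (((n^6 / ((n^3)^2)) · m^(-1)) · m^2) · m^3    [product of powers]
= (((n^6 / n^6) · m^(-1)) · m^2) · m^3    [power of a power]
= ((n^0 · m^(-1)) · m^2) · m^3    [quotient of powers]
= m^4    [product of powers]

m^4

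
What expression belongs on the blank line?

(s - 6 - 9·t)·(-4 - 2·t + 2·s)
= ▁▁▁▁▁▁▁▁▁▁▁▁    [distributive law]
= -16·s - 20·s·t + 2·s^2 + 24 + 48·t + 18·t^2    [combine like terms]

Applying distributive law to the line above:

-4·s - 2·s·t + 2·s^2 + 24 + 12·t - 12·s + 36·t + 18·t^2 - 18·s·t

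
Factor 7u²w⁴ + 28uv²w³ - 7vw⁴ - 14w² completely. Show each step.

7u²w⁴ + 28uv²w³ - 7vw⁴ - 14w²
= 7(u²w⁴ + 4uv²w³ - vw⁴ - 2w²)    [factor out 7]
= 7w²(u²w² + 4uv²w - vw² - 2)    [factor out w²]

7w²(u²w² + 4uv²w - vw² - 2)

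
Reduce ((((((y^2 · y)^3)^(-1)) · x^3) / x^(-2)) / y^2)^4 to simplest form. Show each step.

x^20y^(-44)

((((((y^2 · y)^3)^(-1)) · x^3) / x^(-2)) / y^2)^4
= ((((((y^2 · y)^3)^(-1)) · x^3) / x^(-2))^4) / ((y^2)^4)    [power of a quotient]
= ((((((y^2 · y)^3)^(-1)) · x^3)^4) / ((x^(-2))^4)) / ((y^2)^4)    [power of a quotient]
= ((((((y^2 · y)^3)^(-1))^4) · ((x^3)^4)) / ((x^(-2))^4)) / ((y^2)^4)    [power of a product]
= (((((y^2 · y)^3)^(-4)) · ((x^3)^4)) / ((x^(-2))^4)) / ((y^2)^4)    [power of a power]
= ((((y^2 · y)^(-12)) · ((x^3)^4)) / ((x^(-2))^4)) / ((y^2)^4)    [power of a power]
= (((((y^2)^(-12)) · (y^(-12))) · ((x^3)^4)) / ((x^(-2))^4)) / ((y^2)^4)    [power of a product]
= (((y^(-24) · (y^(-12))) · ((x^3)^4)) / ((x^(-2))^4)) / ((y^2)^4)    [power of a power]
= ((y^(-36) · ((x^3)^4)) / ((x^(-2))^4)) / ((y^2)^4)    [product of powers]
= ((y^(-36) · x^12) / ((x^(-2))^4)) / ((y^2)^4)    [power of a power]
= ((y^(-36) · x^12) / x^(-8)) / ((y^2)^4)    [power of a power]
= ((y^(-36) · x^12) / x^(-8)) / y^8    [power of a power]
= x^20y^(-44)    [quotient of powers]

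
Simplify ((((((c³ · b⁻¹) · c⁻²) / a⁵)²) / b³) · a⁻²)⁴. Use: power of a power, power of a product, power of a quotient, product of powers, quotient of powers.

a⁻⁴⁸·b⁻²⁰·c⁸

((((((c³ · b⁻¹) · c⁻²) / a⁵)²) / b³) · a⁻²)⁴
= ((((((c³ · b⁻¹) · c⁻²) / a⁵)²) / b³)⁴) · ((a⁻²)⁴)    [power of a product]
= ((((((c³ · b⁻¹) · c⁻²) / a⁵)²)⁴) / ((b³)⁴)) · ((a⁻²)⁴)    [power of a quotient]
= (((((c³ · b⁻¹) · c⁻²) / a⁵)⁸) / ((b³)⁴)) · ((a⁻²)⁴)    [power of a power]
= (((((c³ · b⁻¹) · c⁻²)⁸) / ((a⁵)⁸)) / ((b³)⁴)) · ((a⁻²)⁴)    [power of a quotient]
= (((((c³ · b⁻¹)⁸) · ((c⁻²)⁸)) / ((a⁵)⁸)) / ((b³)⁴)) · ((a⁻²)⁴)    [power of a product]
= ((((((c³)⁸) · ((b⁻¹)⁸)) · ((c⁻²)⁸)) / ((a⁵)⁸)) / ((b³)⁴)) · ((a⁻²)⁴)    [power of a product]
= ((((c²⁴ · ((b⁻¹)⁸)) · ((c⁻²)⁸)) / ((a⁵)⁸)) / ((b³)⁴)) · ((a⁻²)⁴)    [power of a power]
= ((((c²⁴ · b⁻⁸) · ((c⁻²)⁸)) / ((a⁵)⁸)) / ((b³)⁴)) · ((a⁻²)⁴)    [power of a power]
= ((((c²⁴ · b⁻⁸) · c⁻¹⁶) / ((a⁵)⁸)) / ((b³)⁴)) · ((a⁻²)⁴)    [power of a power]
= ((((c²⁴ · b⁻⁸) · c⁻¹⁶) / a⁴⁰) / ((b³)⁴)) · ((a⁻²)⁴)    [power of a power]
= ((((c²⁴ · b⁻⁸) · c⁻¹⁶) / a⁴⁰) / b¹²) · ((a⁻²)⁴)    [power of a power]
= ((((c²⁴ · b⁻⁸) · c⁻¹⁶) / a⁴⁰) / b¹²) · a⁻⁸    [power of a power]
= a⁻⁴⁸·b⁻²⁰·c⁸    [quotient of powers; product of powers]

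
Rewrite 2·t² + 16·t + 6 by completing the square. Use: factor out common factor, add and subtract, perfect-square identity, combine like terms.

2(t + 4)² - 26

2·t² + 16·t + 6
= 2(t² + 8·t) + 6    [factor out 2 from the t-terms]
= 2(t² + 8·t + 16 - 16) + 6    [add and subtract 16 inside the bracket]
= 2(t + 4)² - 32 + 6    [perfect-square identity]
= 2(t + 4)² - 26    [combine constants]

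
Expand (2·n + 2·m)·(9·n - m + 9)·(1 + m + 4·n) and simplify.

90·n^2 + 82·m·n^2 + 72·n^3 + 106·m·n + 8·m^2·n + 18·n + 16·m^2 - 2·m^3 + 18·m

(2·n + 2·m)·(9·n - m + 9)·(1 + m + 4·n)
= (18·n^2 - 2·m·n + 18·n + 18·m·n - 2·m^2 + 18·m)·(1 + m + 4·n)    [distributive law]
= (18·n^2 + 16·m·n + 18·n - 2·m^2 + 18·m)·(1 + m + 4·n)    [combine like terms]
= 18·n^2 + 18·m·n^2 + 72·n^3 + 16·m·n + 16·m^2·n + 64·m·n^2 + 18·n + 18·m·n + 72·n^2 - 2·m^2 - 2·m^3 - 8·m^2·n + 18·m + 18·m^2 + 72·m·n    [distributive law]
= 90·n^2 + 82·m·n^2 + 72·n^3 + 106·m·n + 8·m^2·n + 18·n + 16·m^2 - 2·m^3 + 18·m    [combine like terms]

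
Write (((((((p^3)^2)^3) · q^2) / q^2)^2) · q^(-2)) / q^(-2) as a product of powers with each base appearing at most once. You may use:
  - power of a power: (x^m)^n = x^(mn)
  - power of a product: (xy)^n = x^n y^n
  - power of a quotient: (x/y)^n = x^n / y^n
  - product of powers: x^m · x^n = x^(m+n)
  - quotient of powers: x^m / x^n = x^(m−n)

p^36

(((((((p^3)^2)^3) · q^2) / q^2)^2) · q^(-2)) / q^(-2)
= (((((((p^3)^2)^3) · q^2)^2) / ((q^2)^2)) · q^(-2)) / q^(-2)    [power of a quotient]
= (((((((p^3)^2)^3)^2) · ((q^2)^2)) / ((q^2)^2)) · q^(-2)) / q^(-2)    [power of a product]
= ((((((p^3)^2)^6) · ((q^2)^2)) / ((q^2)^2)) · q^(-2)) / q^(-2)    [power of a power]
= (((((p^3)^12) · ((q^2)^2)) / ((q^2)^2)) · q^(-2)) / q^(-2)    [power of a power]
= (((p^36 · ((q^2)^2)) / ((q^2)^2)) · q^(-2)) / q^(-2)    [power of a power]
= (((p^36 · q^4) / ((q^2)^2)) · q^(-2)) / q^(-2)    [power of a power]
= (((p^36 · q^4) / q^4) · q^(-2)) / q^(-2)    [power of a power]
= p^36    [quotient of powers; product of powers]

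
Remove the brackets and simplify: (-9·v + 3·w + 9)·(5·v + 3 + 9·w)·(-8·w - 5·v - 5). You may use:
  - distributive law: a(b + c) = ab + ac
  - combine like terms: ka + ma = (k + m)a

690·v^2·w + 225·v^3 + 135·v^2 - 264·v·w - 225·v + 393·v·w^2 - 855·w^2 - 666·w - 216·w^3 - 135

(-9·v + 3·w + 9)·(5·v + 3 + 9·w)·(-8·w - 5·v - 5)
= (-45·v^2 - 27·v - 81·v·w + 15·v·w + 9·w + 27·w^2 + 45·v + 27 + 81·w)·(-8·w - 5·v - 5)    [distributive law]
= (-45·v^2 + 18·v - 66·v·w + 90·w + 27·w^2 + 27)·(-8·w - 5·v - 5)    [combine like terms]
= 360·v^2·w + 225·v^3 + 225·v^2 - 144·v·w - 90·v^2 - 90·v + 528·v·w^2 + 330·v^2·w + 330·v·w - 720·w^2 - 450·v·w - 450·w - 216·w^3 - 135·v·w^2 - 135·w^2 - 216·w - 135·v - 135    [distributive law]
= 690·v^2·w + 225·v^3 + 135·v^2 - 264·v·w - 225·v + 393·v·w^2 - 855·w^2 - 666·w - 216·w^3 - 135    [combine like terms]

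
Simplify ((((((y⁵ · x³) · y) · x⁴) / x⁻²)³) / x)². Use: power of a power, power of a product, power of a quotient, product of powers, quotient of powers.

x⁵²·y³⁶

((((((y⁵ · x³) · y) · x⁴) / x⁻²)³) / x)²
= ((((((y⁵ · x³) · y) · x⁴) / x⁻²)³)²) / (x²)    [power of a quotient]
= (((((y⁵ · x³) · y) · x⁴) / x⁻²)⁶) / (x²)    [power of a power]
= (((((y⁵ · x³) · y) · x⁴)⁶) / ((x⁻²)⁶)) / (x²)    [power of a quotient]
= (((((y⁵ · x³) · y)⁶) · ((x⁴)⁶)) / ((x⁻²)⁶)) / (x²)    [power of a product]
= (((((y⁵ · x³)⁶) · (y⁶)) · ((x⁴)⁶)) / ((x⁻²)⁶)) / (x²)    [power of a product]
= ((((((y⁵)⁶) · ((x³)⁶)) · (y⁶)) · ((x⁴)⁶)) / ((x⁻²)⁶)) / (x²)    [power of a product]
= ((((y³⁰ · ((x³)⁶)) · (y⁶)) · ((x⁴)⁶)) / ((x⁻²)⁶)) / (x²)    [power of a power]
= ((((y³⁰ · x¹⁸) · (y⁶)) · ((x⁴)⁶)) / ((x⁻²)⁶)) / (x²)    [power of a power]
= ((((y³⁰ · x¹⁸) · y⁶) · x²⁴) / ((x⁻²)⁶)) / (x²)    [power of a power]
= ((((y³⁰ · x¹⁸) · y⁶) · x²⁴) / x⁻¹²) / (x²)    [power of a power]
= x⁵²·y³⁶    [quotient of powers; product of powers]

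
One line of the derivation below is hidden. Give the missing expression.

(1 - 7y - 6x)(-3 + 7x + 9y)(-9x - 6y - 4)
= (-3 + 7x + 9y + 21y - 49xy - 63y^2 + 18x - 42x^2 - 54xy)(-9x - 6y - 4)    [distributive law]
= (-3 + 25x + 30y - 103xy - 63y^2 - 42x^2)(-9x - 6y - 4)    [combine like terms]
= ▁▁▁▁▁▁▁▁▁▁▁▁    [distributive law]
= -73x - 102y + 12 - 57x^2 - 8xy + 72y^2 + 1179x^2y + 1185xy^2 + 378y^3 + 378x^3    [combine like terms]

After distributive law, the bracketed line is:

27x + 18y + 12 - 225x^2 - 150xy - 100x - 270xy - 180y^2 - 120y + 927x^2y + 618xy^2 + 412xy + 567xy^2 + 378y^3 + 252y^2 + 378x^3 + 252x^2y + 168x^2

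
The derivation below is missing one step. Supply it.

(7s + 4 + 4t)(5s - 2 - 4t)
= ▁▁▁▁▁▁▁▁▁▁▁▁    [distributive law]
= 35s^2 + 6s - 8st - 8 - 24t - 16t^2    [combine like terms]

After distributive law, the bracketed line is:

35s^2 - 14s - 28st + 20s - 8 - 16t + 20st - 8t - 16t^2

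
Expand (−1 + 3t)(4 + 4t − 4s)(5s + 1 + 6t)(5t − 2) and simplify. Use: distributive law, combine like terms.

(−1 + 3t)(4 + 4t − 4s)(5s + 1 + 6t)(5t − 2)
= (−4 − 4t + 4s + 12t + 12t^2 − 12st)(5s + 1 + 6t)(5t − 2)    [distributive law]
= (−4 + 8t + 4s + 12t^2 − 12st)(5s + 1 + 6t)(5t − 2)    [combine like terms]
= (−20s − 4 − 24t + 40st + 8t + 48t^2 + 20s^2 + 4s + 24st + 60st^2 + 12t^2 + 72t^3 − 60s^2t − 12st − 72st^2)(5t − 2)    [distributive law]
= (−16s − 4 − 16t + 52st + 60t^2 + 20s^2 − 12st^2 + 72t^3 − 60s^2t)(5t − 2)    [combine like terms]
= −80st + 32s − 20t + 8 − 80t^2 + 32t + 260st^2 − 104st + 300t^3 − 120t^2 + 100s^2t − 40s^2 − 60st^3 + 24st^2 + 360t^4 − 144t^3 − 300s^2t^2 + 120s^2t    [distributive law]
= −184st + 32s + 12t + 8 − 200t^2 + 284st^2 + 156t^3 + 220s^2t − 40s^2 − 60st^3 + 360t^4 − 300s^2t^2    [combine like terms]

−184st + 32s + 12t + 8 − 200t^2 + 284st^2 + 156t^3 + 220s^2t − 40s^2 − 60st^3 + 360t^4 − 300s^2t^2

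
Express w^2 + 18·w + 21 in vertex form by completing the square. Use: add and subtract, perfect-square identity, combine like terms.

(w + 9)^2 - 60

w^2 + 18·w + 21
= w^2 + 18·w + 81 - 81 + 21    [add and subtract 81]
= (w + 9)^2 - 81 + 21    [perfect-square identity]
= (w + 9)^2 - 60    [combine constants]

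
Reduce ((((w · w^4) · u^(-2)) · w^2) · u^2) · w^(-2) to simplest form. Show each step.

w^5

((((w · w^4) · u^(-2)) · w^2) · u^2) · w^(-2)
= (((w^5 · u^(-2)) · w^2) · u^2) · w^(-2)    [product of powers]
= w^5    [product of powers]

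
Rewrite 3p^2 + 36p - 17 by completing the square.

3p^2 + 36p - 17
= 3(p^2 + 12p) - 17    [factor out 3 from the p-terms]
= 3(p^2 + 12p + 36 - 36) - 17    [add and subtract 36 inside the bracket]
= 3(p + 6)^2 - 108 - 17    [perfect-square identity]
= 3(p + 6)^2 - 125    [combine constants]

3(p + 6)^2 - 125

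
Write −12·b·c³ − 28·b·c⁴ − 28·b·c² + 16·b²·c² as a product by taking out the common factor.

−12·b·c³ − 28·b·c⁴ − 28·b·c² + 16·b²·c²
= 4(−3·b·c³ − 7·b·c⁴ − 7·b·c² + 4·b²·c²)    [factor out 4]
= 4·b·c²(−3·c − 7·c² − 7 + 4·b)    [factor out b·c²]

4·b·c²(−3·c − 7·c² − 7 + 4·b)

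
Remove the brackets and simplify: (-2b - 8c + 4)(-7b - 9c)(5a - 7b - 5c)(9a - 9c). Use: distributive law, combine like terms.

(-2b - 8c + 4)(-7b - 9c)(5a - 7b - 5c)(9a - 9c)
= (14b^2 + 18bc + 56bc + 72c^2 - 28b - 36c)(5a - 7b - 5c)(9a - 9c)    [distributive law]
= (14b^2 + 74bc + 72c^2 - 28b - 36c)(5a - 7b - 5c)(9a - 9c)    [combine like terms]
= (70ab^2 - 98b^3 - 70b^2c + 370abc - 518b^2c - 370bc^2 + 360ac^2 - 504bc^2 - 360c^3 - 140ab + 196b^2 + 140bc - 180ac + 252bc + 180c^2)(9a - 9c)    [distributive law]
= (70ab^2 - 98b^3 - 588b^2c + 370abc - 874bc^2 + 360ac^2 - 360c^3 - 140ab + 196b^2 + 392bc - 180ac + 180c^2)(9a - 9c)    [combine like terms]
= 630a^2b^2 - 630ab^2c - 882ab^3 + 882b^3c - 5292ab^2c + 5292b^2c^2 + 3330a^2bc - 3330abc^2 - 7866abc^2 + 7866bc^3 + 3240a^2c^2 - 3240ac^3 - 3240ac^3 + 3240c^4 - 1260a^2b + 1260abc + 1764ab^2 - 1764b^2c + 3528abc - 3528bc^2 - 1620a^2c + 1620ac^2 + 1620ac^2 - 1620c^3    [distributive law]
= 630a^2b^2 - 5922ab^2c - 882ab^3 + 882b^3c + 5292b^2c^2 + 3330a^2bc - 11196abc^2 + 7866bc^3 + 3240a^2c^2 - 6480ac^3 + 3240c^4 - 1260a^2b + 4788abc + 1764ab^2 - 1764b^2c - 3528bc^2 - 1620a^2c + 3240ac^2 - 1620c^3    [combine like terms]

630a^2b^2 - 5922ab^2c - 882ab^3 + 882b^3c + 5292b^2c^2 + 3330a^2bc - 11196abc^2 + 7866bc^3 + 3240a^2c^2 - 6480ac^3 + 3240c^4 - 1260a^2b + 4788abc + 1764ab^2 - 1764b^2c - 3528bc^2 - 1620a^2c + 3240ac^2 - 1620c^3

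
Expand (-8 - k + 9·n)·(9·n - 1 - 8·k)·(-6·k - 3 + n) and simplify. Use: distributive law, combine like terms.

(-8 - k + 9·n)·(9·n - 1 - 8·k)·(-6·k - 3 + n)
= (-72·n + 8 + 64·k - 9·k·n + k + 8·k^2 + 81·n^2 - 9·n - 72·k·n)·(-6·k - 3 + n)    [distributive law]
= (-81·n + 8 + 65·k - 81·k·n + 8·k^2 + 81·n^2)·(-6·k - 3 + n)    [combine like terms]
= 486·k·n + 243·n - 81·n^2 - 48·k - 24 + 8·n - 390·k^2 - 195·k + 65·k·n + 486·k^2·n + 243·k·n - 81·k·n^2 - 48·k^3 - 24·k^2 + 8·k^2·n - 486·k·n^2 - 243·n^2 + 81·n^3    [distributive law]
= 794·k·n + 251·n - 324·n^2 - 243·k - 24 - 414·k^2 + 494·k^2·n - 567·k·n^2 - 48·k^3 + 81·n^3    [combine like terms]

794·k·n + 251·n - 324·n^2 - 243·k - 24 - 414·k^2 + 494·k^2·n - 567·k·n^2 - 48·k^3 + 81·n^3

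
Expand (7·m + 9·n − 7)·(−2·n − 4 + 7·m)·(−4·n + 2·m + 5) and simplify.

−232·m·n^2 − 98·m^2·n + 509·m·n + 91·m^2 − 329·m + 98·m^3 + 72·n^3 − 2·n^2 − 222·n + 140

(7·m + 9·n − 7)·(−2·n − 4 + 7·m)·(−4·n + 2·m + 5)
= (−14·m·n − 28·m + 49·m^2 − 18·n^2 − 36·n + 63·m·n + 14·n + 28 − 49·m)·(−4·n + 2·m + 5)    [distributive law]
= (49·m·n − 77·m + 49·m^2 − 18·n^2 − 22·n + 28)·(−4·n + 2·m + 5)    [combine like terms]
= −196·m·n^2 + 98·m^2·n + 245·m·n + 308·m·n − 154·m^2 − 385·m − 196·m^2·n + 98·m^3 + 245·m^2 + 72·n^3 − 36·m·n^2 − 90·n^2 + 88·n^2 − 44·m·n − 110·n − 112·n + 56·m + 140    [distributive law]
= −232·m·n^2 − 98·m^2·n + 509·m·n + 91·m^2 − 329·m + 98·m^3 + 72·n^3 − 2·n^2 − 222·n + 140    [combine like terms]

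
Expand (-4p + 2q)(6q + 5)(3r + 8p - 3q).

(-4p + 2q)(6q + 5)(3r + 8p - 3q)
= (-24pq - 20p + 12q^2 + 10q)(3r + 8p - 3q)    [distributive law]
= -72pqr - 192p^2q + 72pq^2 - 60pr - 160p^2 + 60pq + 36q^2r + 96pq^2 - 36q^3 + 30qr + 80pq - 30q^2    [distributive law]
= -72pqr - 192p^2q + 168pq^2 - 60pr - 160p^2 + 140pq + 36q^2r - 36q^3 + 30qr - 30q^2    [combine like terms]

-72pqr - 192p^2q + 168pq^2 - 60pr - 160p^2 + 140pq + 36q^2r - 36q^3 + 30qr - 30q^2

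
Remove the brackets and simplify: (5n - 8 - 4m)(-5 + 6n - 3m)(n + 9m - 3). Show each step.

-163n² - 496mn + 259n + 30n³ + 231mn² - 339m²n + 228m - 120 + 360m² + 108m³

(5n - 8 - 4m)(-5 + 6n - 3m)(n + 9m - 3)
= (-25n + 30n² - 15mn + 40 - 48n + 24m + 20m - 24mn + 12m²)(n + 9m - 3)    [distributive law]
= (-73n + 30n² - 39mn + 40 + 44m + 12m²)(n + 9m - 3)    [combine like terms]
= -73n² - 657mn + 219n + 30n³ + 270mn² - 90n² - 39mn² - 351m²n + 117mn + 40n + 360m - 120 + 44mn + 396m² - 132m + 12m²n + 108m³ - 36m²    [distributive law]
= -163n² - 496mn + 259n + 30n³ + 231mn² - 339m²n + 228m - 120 + 360m² + 108m³    [combine like terms]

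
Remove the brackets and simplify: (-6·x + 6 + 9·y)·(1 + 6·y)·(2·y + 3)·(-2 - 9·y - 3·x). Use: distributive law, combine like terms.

(-6·x + 6 + 9·y)·(1 + 6·y)·(2·y + 3)·(-2 - 9·y - 3·x)
= (-6·x - 36·x·y + 6 + 36·y + 9·y + 54·y²)·(2·y + 3)·(-2 - 9·y - 3·x)    [distributive law]
= (-6·x - 36·x·y + 6 + 45·y + 54·y²)·(2·y + 3)·(-2 - 9·y - 3·x)    [combine like terms]
= (-12·x·y - 18·x - 72·x·y² - 108·x·y + 12·y + 18 + 90·y² + 135·y + 108·y³ + 162·y²)·(-2 - 9·y - 3·x)    [distributive law]
= (-120·x·y - 18·x - 72·x·y² + 147·y + 18 + 252·y² + 108·y³)·(-2 - 9·y - 3·x)    [combine like terms]
= 240·x·y + 1080·x·y² + 360·x²·y + 36·x + 162·x·y + 54·x² + 144·x·y² + 648·x·y³ + 216·x²·y² - 294·y - 1323·y² - 441·x·y - 36 - 162·y - 54·x - 504·y² - 2268·y³ - 756·x·y² - 216·y³ - 972·y⁴ - 324·x·y³    [distributive law]
= -39·x·y + 468·x·y² + 360·x²·y - 18·x + 54·x² + 324·x·y³ + 216·x²·y² - 456·y - 1827·y² - 36 - 2484·y³ - 972·y⁴    [combine like terms]

-39·x·y + 468·x·y² + 360·x²·y - 18·x + 54·x² + 324·x·y³ + 216·x²·y² - 456·y - 1827·y² - 36 - 2484·y³ - 972·y⁴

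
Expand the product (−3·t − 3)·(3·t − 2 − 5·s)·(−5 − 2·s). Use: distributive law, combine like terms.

(−3·t − 3)·(3·t − 2 − 5·s)·(−5 − 2·s)
= (−9·t^2 + 6·t + 15·s·t − 9·t + 6 + 15·s)·(−5 − 2·s)    [distributive law]
= (−9·t^2 − 3·t + 15·s·t + 6 + 15·s)·(−5 − 2·s)    [combine like terms]
= 45·t^2 + 18·s·t^2 + 15·t + 6·s·t − 75·s·t − 30·s^2·t − 30 − 12·s − 75·s − 30·s^2    [distributive law]
= 45·t^2 + 18·s·t^2 + 15·t − 69·s·t − 30·s^2·t − 30 − 87·s − 30·s^2    [combine like terms]

45·t^2 + 18·s·t^2 + 15·t − 69·s·t − 30·s^2·t − 30 − 87·s − 30·s^2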